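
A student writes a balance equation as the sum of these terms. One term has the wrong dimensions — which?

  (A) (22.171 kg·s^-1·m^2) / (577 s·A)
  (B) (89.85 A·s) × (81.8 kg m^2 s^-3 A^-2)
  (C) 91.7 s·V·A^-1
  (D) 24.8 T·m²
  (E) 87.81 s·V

(C)

Reduce each to base SI dimensions:
  (A) [kg·m²·s⁻¹] / [s·A] = kg·m²·s⁻²·A⁻¹
  (B) [s·A] · [kg·m²·s⁻³·A⁻²] = kg·m²·s⁻²·A⁻¹
  (C) V·s·A⁻¹ = J·C⁻¹·s·A⁻¹ = kg·m²·s⁻²·A⁻²
  (D) T·m² = Wb·m⁻²·m² = kg·m²·s⁻²·A⁻¹
  (E) V·s = J·C⁻¹·s = kg·m²·s⁻²·A⁻¹
All reduce to kg·m²·s⁻²·A⁻¹ except (C), which is kg·m²·s⁻²·A⁻².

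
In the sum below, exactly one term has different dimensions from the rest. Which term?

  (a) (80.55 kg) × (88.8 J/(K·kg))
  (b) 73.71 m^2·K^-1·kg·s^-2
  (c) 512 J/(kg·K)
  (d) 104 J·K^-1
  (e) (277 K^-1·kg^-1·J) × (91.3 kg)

Reduce each to base SI dimensions:
  (a) [kg] · [m²·s⁻²·K⁻¹] = kg·m²·s⁻²·K⁻¹
  (b) kg·m²·s⁻²·K⁻¹
  (c) J·kg⁻¹·K⁻¹ = N·m·kg⁻¹·K⁻¹ = m²·s⁻²·K⁻¹
  (d) J·K⁻¹ = N·m·K⁻¹ = kg·m²·s⁻²·K⁻¹
  (e) [m²·s⁻²·K⁻¹] · [kg] = kg·m²·s⁻²·K⁻¹
All reduce to kg·m²·s⁻²·K⁻¹ except (c), which is m²·s⁻²·K⁻¹.

(c)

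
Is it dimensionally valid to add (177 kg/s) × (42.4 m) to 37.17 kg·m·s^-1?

Reduce each to base SI dimensions:
  (177 kg/s) × (42.4 m):  [kg·s⁻¹] · [m] = kg·m·s⁻¹
  37.17 kg·m·s^-1:  kg·m·s⁻¹
Both are kg·m·s⁻¹, so they have the same dimensions and can be added.

Yes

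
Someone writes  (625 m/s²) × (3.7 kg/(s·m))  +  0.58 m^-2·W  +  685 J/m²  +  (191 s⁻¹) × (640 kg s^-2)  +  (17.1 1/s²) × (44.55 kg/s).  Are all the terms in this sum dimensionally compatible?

Work out the base dimensions of each:
  (625 m/s²) × (3.7 kg/(s·m)):  [m·s⁻²] · [kg·m⁻¹·s⁻¹] = kg·s⁻³
  0.58 m^-2·W:  W·m⁻² = J·s⁻¹·m⁻² = kg·s⁻³
  685 J/m²:  J·m⁻² = N·m·m⁻² = kg·s⁻²
  (191 s⁻¹) × (640 kg s^-2):  [s⁻¹] · [kg·s⁻²] = kg·s⁻³
  (17.1 1/s²) × (44.55 kg/s):  [s⁻²] · [kg·s⁻¹] = kg·s⁻³
The terms do not share a single dimension (kg·s⁻² vs kg·s⁻³).

No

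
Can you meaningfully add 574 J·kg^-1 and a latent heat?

Yes

Reduce each to base SI dimensions:
  574 J·kg^-1:  J·kg⁻¹ = N·m·kg⁻¹ = m²·s⁻²
  a latent heat:  [latent heat] = m²·s⁻²
Both are m²·s⁻², so they have the same dimensions and can be added.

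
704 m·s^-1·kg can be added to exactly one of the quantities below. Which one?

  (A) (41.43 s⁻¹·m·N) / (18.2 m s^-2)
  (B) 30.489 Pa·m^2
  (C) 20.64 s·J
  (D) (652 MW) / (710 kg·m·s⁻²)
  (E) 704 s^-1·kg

(A)

Reference: kg·m·s⁻¹.
Each option:
  (A) [kg·m²·s⁻³] / [m·s⁻²] = kg·m·s⁻¹  ← same
  (B) Pa·m² = N·m⁻²·m² = kg·m·s⁻²
  (C) J·s = N·m·s = kg·m²·s⁻¹
  (D) [kg·m²·s⁻³] / [kg·m·s⁻²] = m·s⁻¹
  (E) kg·s⁻¹
Only (A) matches kg·m·s⁻¹.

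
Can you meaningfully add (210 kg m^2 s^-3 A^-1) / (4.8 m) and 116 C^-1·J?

No

Dimensions:
  (210 kg m^2 s^-3 A^-1) / (4.8 m):  [kg·m²·s⁻³·A⁻¹] / [m] = kg·m·s⁻³·A⁻¹
  116 C^-1·J:  J·C⁻¹ = N·m·(s·A)⁻¹ = kg·m²·s⁻³·A⁻¹
kg·m·s⁻³·A⁻¹ ≠ kg·m²·s⁻³·A⁻¹, so they cannot be added.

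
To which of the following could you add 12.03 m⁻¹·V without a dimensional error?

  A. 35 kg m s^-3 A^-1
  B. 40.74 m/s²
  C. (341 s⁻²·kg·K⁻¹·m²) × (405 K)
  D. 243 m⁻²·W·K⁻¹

A.

Reference: V·m⁻¹ = J·C⁻¹·m⁻¹ = kg·m·s⁻³·A⁻¹.
Each option:
  A. kg·m·s⁻³·A⁻¹  ← same
  B. m·s⁻²
  C. [kg·m²·s⁻²·K⁻¹] · [K] = kg·m²·s⁻²
  D. W·m⁻²·K⁻¹ = J·s⁻¹·m⁻²·K⁻¹ = kg·s⁻³·K⁻¹
Only A. matches kg·m·s⁻³·A⁻¹.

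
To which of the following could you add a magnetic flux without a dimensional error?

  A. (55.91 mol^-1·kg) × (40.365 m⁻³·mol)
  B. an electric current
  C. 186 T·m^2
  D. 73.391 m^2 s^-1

C.

Reference: [magnetic flux] = kg·m²·s⁻²·A⁻¹.
Each option:
  A. [kg·mol⁻¹] · [m⁻³·mol] = kg·m⁻³
  B. [electric current] = A
  C. T·m² = Wb·m⁻²·m² = kg·m²·s⁻²·A⁻¹  ← same
  D. m²·s⁻¹
Only C. matches kg·m²·s⁻²·A⁻¹.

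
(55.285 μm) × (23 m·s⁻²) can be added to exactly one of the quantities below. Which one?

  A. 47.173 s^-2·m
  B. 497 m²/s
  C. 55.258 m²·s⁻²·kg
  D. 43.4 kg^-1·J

Reference: [m] · [m·s⁻²] = m²·s⁻².
Each option:
  A. m·s⁻²
  B. m²·s⁻¹
  C. kg·m²·s⁻²
  D. J·kg⁻¹ = N·m·kg⁻¹ = m²·s⁻²  ← same
Only D. matches m²·s⁻².

D.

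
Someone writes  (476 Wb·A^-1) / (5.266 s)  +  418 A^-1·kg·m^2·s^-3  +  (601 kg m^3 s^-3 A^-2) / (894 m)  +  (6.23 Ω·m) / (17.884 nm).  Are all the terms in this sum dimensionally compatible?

Dimensions:
  (476 Wb·A^-1) / (5.266 s):  [kg·m²·s⁻²·A⁻²] / [s] = kg·m²·s⁻³·A⁻²
  418 A^-1·kg·m^2·s^-3:  kg·m²·s⁻³·A⁻¹
  (601 kg m^3 s^-3 A^-2) / (894 m):  [kg·m³·s⁻³·A⁻²] / [m] = kg·m²·s⁻³·A⁻²
  (6.23 Ω·m) / (17.884 nm):  [kg·m³·s⁻³·A⁻²] / [m] = kg·m²·s⁻³·A⁻²
The terms do not share a single dimension (kg·m²·s⁻³·A⁻² vs kg·m²·s⁻³·A⁻¹).

No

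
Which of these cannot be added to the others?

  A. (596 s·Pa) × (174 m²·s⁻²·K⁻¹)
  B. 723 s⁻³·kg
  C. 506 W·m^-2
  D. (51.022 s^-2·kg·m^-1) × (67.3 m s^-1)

Expand each in SI base units:
  A. [kg·m⁻¹·s⁻¹] · [m²·s⁻²·K⁻¹] = kg·m·s⁻³·K⁻¹
  B. kg·s⁻³
  C. W·m⁻² = J·s⁻¹·m⁻² = kg·s⁻³
  D. [kg·m⁻¹·s⁻²] · [m·s⁻¹] = kg·s⁻³
All reduce to kg·s⁻³ except A., which is kg·m·s⁻³·K⁻¹.

A.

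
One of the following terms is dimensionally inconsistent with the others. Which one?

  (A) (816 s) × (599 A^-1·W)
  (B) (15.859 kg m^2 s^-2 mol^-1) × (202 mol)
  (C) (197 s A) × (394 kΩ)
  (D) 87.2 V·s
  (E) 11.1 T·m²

(B)

Reduce each to base SI dimensions:
  (A) [s] · [kg·m²·s⁻³·A⁻¹] = kg·m²·s⁻²·A⁻¹
  (B) [kg·m²·s⁻²·mol⁻¹] · [mol] = kg·m²·s⁻²
  (C) [s·A] · [kg·m²·s⁻³·A⁻²] = kg·m²·s⁻²·A⁻¹
  (D) V·s = J·C⁻¹·s = kg·m²·s⁻²·A⁻¹
  (E) T·m² = Wb·m⁻²·m² = kg·m²·s⁻²·A⁻¹
All reduce to kg·m²·s⁻²·A⁻¹ except (B), which is kg·m²·s⁻².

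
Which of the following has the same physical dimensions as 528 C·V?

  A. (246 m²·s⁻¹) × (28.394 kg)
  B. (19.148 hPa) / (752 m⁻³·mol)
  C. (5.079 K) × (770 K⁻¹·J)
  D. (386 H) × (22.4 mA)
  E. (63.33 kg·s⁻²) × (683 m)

Reference: C·V = s·A·J·C⁻¹ = kg·m²·s⁻².
Each option:
  A. [m²·s⁻¹] · [kg] = kg·m²·s⁻¹
  B. [kg·m⁻¹·s⁻²] / [m⁻³·mol] = kg·m²·s⁻²·mol⁻¹
  C. [K] · [kg·m²·s⁻²·K⁻¹] = kg·m²·s⁻²  ← same
  D. [kg·m²·s⁻²·A⁻²] · [A] = kg·m²·s⁻²·A⁻¹
  E. [kg·s⁻²] · [m] = kg·m·s⁻²
Only C. matches kg·m²·s⁻².

C.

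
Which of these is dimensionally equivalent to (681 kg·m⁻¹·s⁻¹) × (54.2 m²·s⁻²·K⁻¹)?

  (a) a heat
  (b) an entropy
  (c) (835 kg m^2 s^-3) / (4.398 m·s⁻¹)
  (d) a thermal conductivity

Reference: [kg·m⁻¹·s⁻¹] · [m²·s⁻²·K⁻¹] = kg·m·s⁻³·K⁻¹.
Each option:
  (a) [heat] = kg·m²·s⁻²
  (b) [entropy] = kg·m²·s⁻²·K⁻¹
  (c) [kg·m²·s⁻³] / [m·s⁻¹] = kg·m·s⁻²
  (d) [thermal conductivity] = kg·m·s⁻³·K⁻¹  ← same
Only (d) matches kg·m·s⁻³·K⁻¹.

(d)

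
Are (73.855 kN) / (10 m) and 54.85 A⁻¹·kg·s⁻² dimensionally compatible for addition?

No

Work out the base dimensions of each:
  (73.855 kN) / (10 m):  [kg·m·s⁻²] / [m] = kg·s⁻²
  54.85 A⁻¹·kg·s⁻²:  kg·s⁻²·A⁻¹
kg·s⁻² ≠ kg·s⁻²·A⁻¹, so they cannot be added.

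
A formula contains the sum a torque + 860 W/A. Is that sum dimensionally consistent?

No

Dimensions:
  a torque:  [torque] = kg·m²·s⁻²
  860 W/A:  W·A⁻¹ = J·s⁻¹·A⁻¹ = kg·m²·s⁻³·A⁻¹
kg·m²·s⁻² ≠ kg·m²·s⁻³·A⁻¹, so they cannot be added.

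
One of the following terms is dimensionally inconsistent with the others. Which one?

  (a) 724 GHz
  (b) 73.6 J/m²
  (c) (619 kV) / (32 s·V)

(b)

In SI base units:
  (a) Hz = s⁻¹
  (b) J·m⁻² = N·m·m⁻² = kg·s⁻²
  (c) [kg·m²·s⁻³·A⁻¹] / [kg·m²·s⁻²·A⁻¹] = s⁻¹
All reduce to s⁻¹ except (b), which is kg·s⁻².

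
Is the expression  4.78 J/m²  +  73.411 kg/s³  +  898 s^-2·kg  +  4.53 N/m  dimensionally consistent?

Reduce each to base SI dimensions:
  4.78 J/m²:  J·m⁻² = N·m·m⁻² = kg·s⁻²
  73.411 kg/s³:  kg·s⁻³
  898 s^-2·kg:  kg·s⁻²
  4.53 N/m:  N·m⁻¹ = kg·m·s⁻²·m⁻¹ = kg·s⁻²
The terms do not share a single dimension (kg·s⁻² vs kg·s⁻³).

No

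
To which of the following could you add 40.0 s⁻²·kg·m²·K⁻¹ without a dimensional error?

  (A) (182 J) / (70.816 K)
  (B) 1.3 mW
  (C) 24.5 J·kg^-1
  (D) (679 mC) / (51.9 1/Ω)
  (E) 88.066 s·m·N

(A)

Reference: kg·m²·s⁻²·K⁻¹.
Each option:
  (A) [kg·m²·s⁻²] / [K] = kg·m²·s⁻²·K⁻¹  ← same
  (B) W = J·s⁻¹ = kg·m²·s⁻³
  (C) J·kg⁻¹ = N·m·kg⁻¹ = m²·s⁻²
  (D) [s·A] / [kg⁻¹·m⁻²·s³·A²] = kg·m²·s⁻²·A⁻¹
  (E) N·m·s = kg·m·s⁻²·m·s = kg·m²·s⁻¹
Only (A) matches kg·m²·s⁻²·K⁻¹.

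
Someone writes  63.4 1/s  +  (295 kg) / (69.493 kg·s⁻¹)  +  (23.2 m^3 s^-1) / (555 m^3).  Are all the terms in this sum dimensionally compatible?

No

Reduce each to base SI dimensions:
  63.4 1/s:  s⁻¹
  (295 kg) / (69.493 kg·s⁻¹):  [kg] / [kg·s⁻¹] = s
  (23.2 m^3 s^-1) / (555 m^3):  [m³·s⁻¹] / [m³] = s⁻¹
The terms do not share a single dimension (s vs s⁻¹).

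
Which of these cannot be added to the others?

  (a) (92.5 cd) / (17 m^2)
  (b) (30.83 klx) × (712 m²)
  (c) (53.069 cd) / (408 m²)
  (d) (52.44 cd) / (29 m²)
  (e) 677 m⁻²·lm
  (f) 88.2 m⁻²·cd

In SI base units:
  (a) [cd] / [m²] = m⁻²·cd
  (b) [m⁻²·cd] · [m²] = cd
  (c) [cd] / [m²] = m⁻²·cd
  (d) [cd] / [m²] = m⁻²·cd
  (e) lm·m⁻² = cd·m⁻² = m⁻²·cd
  (f) cd·m⁻² = m⁻²·cd
All reduce to m⁻²·cd except (b), which is cd.

(b)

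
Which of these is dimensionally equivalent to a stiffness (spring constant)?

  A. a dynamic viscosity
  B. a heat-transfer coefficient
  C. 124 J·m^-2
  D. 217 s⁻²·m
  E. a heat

C.

Reference: [stiffness (spring constant)] = kg·s⁻².
Each option:
  A. [dynamic viscosity] = kg·m⁻¹·s⁻¹
  B. [heat-transfer coefficient] = kg·s⁻³·K⁻¹
  C. J·m⁻² = N·m·m⁻² = kg·s⁻²  ← same
  D. m·s⁻²
  E. [heat] = kg·m²·s⁻²
Only C. matches kg·s⁻².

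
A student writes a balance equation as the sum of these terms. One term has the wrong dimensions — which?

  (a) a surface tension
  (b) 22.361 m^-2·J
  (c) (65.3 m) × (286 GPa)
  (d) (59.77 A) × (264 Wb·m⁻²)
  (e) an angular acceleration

Expand each in SI base units:
  (a) [surface tension] = kg·s⁻²
  (b) J·m⁻² = N·m·m⁻² = kg·s⁻²
  (c) [m] · [kg·m⁻¹·s⁻²] = kg·s⁻²
  (d) [A] · [kg·s⁻²·A⁻¹] = kg·s⁻²
  (e) [angular acceleration] = s⁻²
All reduce to kg·s⁻² except (e), which is s⁻².

(e)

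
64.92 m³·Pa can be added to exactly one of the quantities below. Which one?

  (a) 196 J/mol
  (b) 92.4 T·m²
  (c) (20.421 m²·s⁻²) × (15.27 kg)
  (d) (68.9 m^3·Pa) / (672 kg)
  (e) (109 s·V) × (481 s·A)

(c)

Reference: Pa·m³ = N·m⁻²·m³ = kg·m²·s⁻².
Each option:
  (a) J·mol⁻¹ = N·m·mol⁻¹ = kg·m²·s⁻²·mol⁻¹
  (b) T·m² = Wb·m⁻²·m² = kg·m²·s⁻²·A⁻¹
  (c) [m²·s⁻²] · [kg] = kg·m²·s⁻²  ← same
  (d) [kg·m²·s⁻²] / [kg] = m²·s⁻²
  (e) [kg·m²·s⁻²·A⁻¹] · [s·A] = kg·m²·s⁻¹
Only (c) matches kg·m²·s⁻².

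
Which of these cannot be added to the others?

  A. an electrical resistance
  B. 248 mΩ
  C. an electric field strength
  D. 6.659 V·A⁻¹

In SI base units:
  A. [electrical resistance] = kg·m²·s⁻³·A⁻²
  B. Ω = V·A⁻¹ = kg·m²·s⁻³·A⁻²
  C. [electric field strength] = kg·m·s⁻³·A⁻¹
  D. V·A⁻¹ = J·C⁻¹·A⁻¹ = kg·m²·s⁻³·A⁻²
All reduce to kg·m²·s⁻³·A⁻² except C., which is kg·m·s⁻³·A⁻¹.

C.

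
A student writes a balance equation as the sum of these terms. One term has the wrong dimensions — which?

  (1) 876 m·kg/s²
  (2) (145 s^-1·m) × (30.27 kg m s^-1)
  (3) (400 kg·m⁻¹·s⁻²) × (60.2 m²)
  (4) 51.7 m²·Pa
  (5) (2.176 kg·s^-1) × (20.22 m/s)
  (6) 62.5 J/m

Expand each in SI base units:
  (1) kg·m·s⁻²
  (2) [m·s⁻¹] · [kg·m·s⁻¹] = kg·m²·s⁻²
  (3) [kg·m⁻¹·s⁻²] · [m²] = kg·m·s⁻²
  (4) Pa·m² = N·m⁻²·m² = kg·m·s⁻²
  (5) [kg·s⁻¹] · [m·s⁻¹] = kg·m·s⁻²
  (6) J·m⁻¹ = N·m·m⁻¹ = kg·m·s⁻²
All reduce to kg·m·s⁻² except (2), which is kg·m²·s⁻².

(2)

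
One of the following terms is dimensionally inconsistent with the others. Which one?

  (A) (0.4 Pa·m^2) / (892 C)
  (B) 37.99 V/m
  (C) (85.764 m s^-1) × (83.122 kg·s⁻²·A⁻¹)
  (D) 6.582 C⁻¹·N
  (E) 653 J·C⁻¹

In SI base units:
  (A) [kg·m·s⁻²] / [s·A] = kg·m·s⁻³·A⁻¹
  (B) V·m⁻¹ = J·C⁻¹·m⁻¹ = kg·m·s⁻³·A⁻¹
  (C) [m·s⁻¹] · [kg·s⁻²·A⁻¹] = kg·m·s⁻³·A⁻¹
  (D) N·C⁻¹ = kg·m·s⁻²·(s·A)⁻¹ = kg·m·s⁻³·A⁻¹
  (E) J·C⁻¹ = N·m·(s·A)⁻¹ = kg·m²·s⁻³·A⁻¹
All reduce to kg·m·s⁻³·A⁻¹ except (E), which is kg·m²·s⁻³·A⁻¹.

(E)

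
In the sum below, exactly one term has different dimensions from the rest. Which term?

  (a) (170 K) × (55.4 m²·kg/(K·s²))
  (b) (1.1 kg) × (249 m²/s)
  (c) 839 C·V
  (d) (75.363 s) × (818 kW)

In SI base units:
  (a) [K] · [kg·m²·s⁻²·K⁻¹] = kg·m²·s⁻²
  (b) [kg] · [m²·s⁻¹] = kg·m²·s⁻¹
  (c) C·V = s·A·J·C⁻¹ = kg·m²·s⁻²
  (d) [s] · [kg·m²·s⁻³] = kg·m²·s⁻²
All reduce to kg·m²·s⁻² except (b), which is kg·m²·s⁻¹.

(b)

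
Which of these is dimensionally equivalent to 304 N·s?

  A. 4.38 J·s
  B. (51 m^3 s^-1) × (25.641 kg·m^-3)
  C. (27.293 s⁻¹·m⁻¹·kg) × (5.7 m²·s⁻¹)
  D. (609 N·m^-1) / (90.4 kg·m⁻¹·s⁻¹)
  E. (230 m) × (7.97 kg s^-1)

Reference: N·s = kg·m·s⁻²·s = kg·m·s⁻¹.
Each option:
  A. J·s = N·m·s = kg·m²·s⁻¹
  B. [m³·s⁻¹] · [kg·m⁻³] = kg·s⁻¹
  C. [kg·m⁻¹·s⁻¹] · [m²·s⁻¹] = kg·m·s⁻²
  D. [kg·s⁻²] / [kg·m⁻¹·s⁻¹] = m·s⁻¹
  E. [m] · [kg·s⁻¹] = kg·m·s⁻¹  ← same
Only E. matches kg·m·s⁻¹.

E.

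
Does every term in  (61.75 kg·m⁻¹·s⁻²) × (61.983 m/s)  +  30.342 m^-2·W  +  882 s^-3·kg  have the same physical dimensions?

Work out the base dimensions of each:
  (61.75 kg·m⁻¹·s⁻²) × (61.983 m/s):  [kg·m⁻¹·s⁻²] · [m·s⁻¹] = kg·s⁻³
  30.342 m^-2·W:  W·m⁻² = J·s⁻¹·m⁻² = kg·s⁻³
  882 s^-3·kg:  kg·s⁻³
Every term reduces to kg·s⁻³.

Yes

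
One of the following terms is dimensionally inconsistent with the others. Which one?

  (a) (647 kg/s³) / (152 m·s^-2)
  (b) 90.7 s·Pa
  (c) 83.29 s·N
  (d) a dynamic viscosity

(c)

Dimensions:
  (a) [kg·s⁻³] / [m·s⁻²] = kg·m⁻¹·s⁻¹
  (b) Pa·s = N·m⁻²·s = kg·m⁻¹·s⁻¹
  (c) N·s = kg·m·s⁻²·s = kg·m·s⁻¹
  (d) [dynamic viscosity] = kg·m⁻¹·s⁻¹
All reduce to kg·m⁻¹·s⁻¹ except (c), which is kg·m·s⁻¹.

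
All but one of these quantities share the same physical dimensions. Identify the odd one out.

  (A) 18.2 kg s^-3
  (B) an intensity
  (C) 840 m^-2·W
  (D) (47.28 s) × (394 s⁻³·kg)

Reduce each to base SI dimensions:
  (A) kg·s⁻³
  (B) [intensity] = kg·s⁻³
  (C) W·m⁻² = J·s⁻¹·m⁻² = kg·s⁻³
  (D) [s] · [kg·s⁻³] = kg·s⁻²
All reduce to kg·s⁻³ except (D), which is kg·s⁻².

(D)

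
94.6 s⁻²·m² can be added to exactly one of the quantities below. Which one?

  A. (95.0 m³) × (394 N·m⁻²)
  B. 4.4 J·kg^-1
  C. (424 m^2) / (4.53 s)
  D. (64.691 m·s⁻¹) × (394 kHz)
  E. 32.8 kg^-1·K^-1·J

Reference: m²·s⁻².
Each option:
  A. [m³] · [kg·m⁻¹·s⁻²] = kg·m²·s⁻²
  B. J·kg⁻¹ = N·m·kg⁻¹ = m²·s⁻²  ← same
  C. [m²] / [s] = m²·s⁻¹
  D. [m·s⁻¹] · [s⁻¹] = m·s⁻²
  E. J·kg⁻¹·K⁻¹ = N·m·kg⁻¹·K⁻¹ = m²·s⁻²·K⁻¹
Only B. matches m²·s⁻².

B.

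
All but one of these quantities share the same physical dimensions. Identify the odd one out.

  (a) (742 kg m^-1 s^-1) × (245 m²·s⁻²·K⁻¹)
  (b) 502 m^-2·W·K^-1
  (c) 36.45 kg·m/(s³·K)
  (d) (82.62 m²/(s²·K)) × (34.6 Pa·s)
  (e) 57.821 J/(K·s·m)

(b)

Expand each in SI base units:
  (a) [kg·m⁻¹·s⁻¹] · [m²·s⁻²·K⁻¹] = kg·m·s⁻³·K⁻¹
  (b) W·m⁻²·K⁻¹ = J·s⁻¹·m⁻²·K⁻¹ = kg·s⁻³·K⁻¹
  (c) kg·m·s⁻³·K⁻¹
  (d) [m²·s⁻²·K⁻¹] · [kg·m⁻¹·s⁻¹] = kg·m·s⁻³·K⁻¹
  (e) J·s⁻¹·m⁻¹·K⁻¹ = N·m·s⁻¹·m⁻¹·K⁻¹ = kg·m·s⁻³·K⁻¹
All reduce to kg·m·s⁻³·K⁻¹ except (b), which is kg·s⁻³·K⁻¹.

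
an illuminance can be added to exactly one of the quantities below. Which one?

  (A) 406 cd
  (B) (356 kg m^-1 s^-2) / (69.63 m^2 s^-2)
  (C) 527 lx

Reference: [illuminance] = m⁻²·cd.
Each option:
  (A) cd
  (B) [kg·m⁻¹·s⁻²] / [m²·s⁻²] = kg·m⁻³
  (C) lx = lm·m⁻² = m⁻²·cd  ← same
Only (C) matches m⁻²·cd.

(C)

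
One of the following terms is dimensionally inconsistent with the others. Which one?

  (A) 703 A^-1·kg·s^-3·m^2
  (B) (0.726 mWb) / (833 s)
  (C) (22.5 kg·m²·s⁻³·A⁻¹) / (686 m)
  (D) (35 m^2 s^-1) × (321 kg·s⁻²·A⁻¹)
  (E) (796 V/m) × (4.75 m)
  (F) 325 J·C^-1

Expand each in SI base units:
  (A) kg·m²·s⁻³·A⁻¹
  (B) [kg·m²·s⁻²·A⁻¹] / [s] = kg·m²·s⁻³·A⁻¹
  (C) [kg·m²·s⁻³·A⁻¹] / [m] = kg·m·s⁻³·A⁻¹
  (D) [m²·s⁻¹] · [kg·s⁻²·A⁻¹] = kg·m²·s⁻³·A⁻¹
  (E) [kg·m·s⁻³·A⁻¹] · [m] = kg·m²·s⁻³·A⁻¹
  (F) J·C⁻¹ = N·m·(s·A)⁻¹ = kg·m²·s⁻³·A⁻¹
All reduce to kg·m²·s⁻³·A⁻¹ except (C), which is kg·m·s⁻³·A⁻¹.

(C)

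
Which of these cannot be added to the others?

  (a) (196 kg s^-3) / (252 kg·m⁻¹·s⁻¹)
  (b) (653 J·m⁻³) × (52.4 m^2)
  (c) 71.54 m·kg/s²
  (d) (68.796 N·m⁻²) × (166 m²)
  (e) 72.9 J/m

Dimensions:
  (a) [kg·s⁻³] / [kg·m⁻¹·s⁻¹] = m·s⁻²
  (b) [kg·m⁻¹·s⁻²] · [m²] = kg·m·s⁻²
  (c) kg·m·s⁻²
  (d) [kg·m⁻¹·s⁻²] · [m²] = kg·m·s⁻²
  (e) J·m⁻¹ = N·m·m⁻¹ = kg·m·s⁻²
All reduce to kg·m·s⁻² except (a), which is m·s⁻².

(a)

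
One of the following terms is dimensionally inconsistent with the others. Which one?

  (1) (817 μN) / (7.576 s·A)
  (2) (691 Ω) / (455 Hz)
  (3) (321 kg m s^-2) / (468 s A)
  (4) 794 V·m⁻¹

(2)

Work out the base dimensions of each:
  (1) [kg·m·s⁻²] / [s·A] = kg·m·s⁻³·A⁻¹
  (2) [kg·m²·s⁻³·A⁻²] / [s⁻¹] = kg·m²·s⁻²·A⁻²
  (3) [kg·m·s⁻²] / [s·A] = kg·m·s⁻³·A⁻¹
  (4) V·m⁻¹ = J·C⁻¹·m⁻¹ = kg·m·s⁻³·A⁻¹
All reduce to kg·m·s⁻³·A⁻¹ except (2), which is kg·m²·s⁻²·A⁻².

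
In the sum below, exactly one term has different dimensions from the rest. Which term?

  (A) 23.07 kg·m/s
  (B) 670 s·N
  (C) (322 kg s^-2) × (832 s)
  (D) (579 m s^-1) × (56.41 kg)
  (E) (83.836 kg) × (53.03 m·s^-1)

Dimensions:
  (A) kg·m·s⁻¹
  (B) N·s = kg·m·s⁻²·s = kg·m·s⁻¹
  (C) [kg·s⁻²] · [s] = kg·s⁻¹
  (D) [m·s⁻¹] · [kg] = kg·m·s⁻¹
  (E) [kg] · [m·s⁻¹] = kg·m·s⁻¹
All reduce to kg·m·s⁻¹ except (C), which is kg·s⁻¹.

(C)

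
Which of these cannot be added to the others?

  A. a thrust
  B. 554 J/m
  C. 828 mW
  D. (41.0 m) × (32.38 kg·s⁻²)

C.

Work out the base dimensions of each:
  A. [thrust] = kg·m·s⁻²
  B. J·m⁻¹ = N·m·m⁻¹ = kg·m·s⁻²
  C. W = J·s⁻¹ = kg·m²·s⁻³
  D. [m] · [kg·s⁻²] = kg·m·s⁻²
All reduce to kg·m·s⁻² except C., which is kg·m²·s⁻³.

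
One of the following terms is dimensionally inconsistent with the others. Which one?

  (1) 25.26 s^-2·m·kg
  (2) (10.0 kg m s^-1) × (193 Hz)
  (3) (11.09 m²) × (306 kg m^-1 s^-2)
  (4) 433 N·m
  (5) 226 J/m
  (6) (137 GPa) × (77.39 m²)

Expand each in SI base units:
  (1) kg·m·s⁻²
  (2) [kg·m·s⁻¹] · [s⁻¹] = kg·m·s⁻²
  (3) [m²] · [kg·m⁻¹·s⁻²] = kg·m·s⁻²
  (4) N·m = kg·m·s⁻²·m = kg·m²·s⁻²
  (5) J·m⁻¹ = N·m·m⁻¹ = kg·m·s⁻²
  (6) [kg·m⁻¹·s⁻²] · [m²] = kg·m·s⁻²
All reduce to kg·m·s⁻² except (4), which is kg·m²·s⁻².

(4)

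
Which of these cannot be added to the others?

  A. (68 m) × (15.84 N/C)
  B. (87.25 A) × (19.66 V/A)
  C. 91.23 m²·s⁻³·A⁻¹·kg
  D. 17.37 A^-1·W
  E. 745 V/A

E.

In SI base units:
  A. [m] · [kg·m·s⁻³·A⁻¹] = kg·m²·s⁻³·A⁻¹
  B. [A] · [kg·m²·s⁻³·A⁻²] = kg·m²·s⁻³·A⁻¹
  C. kg·m²·s⁻³·A⁻¹
  D. W·A⁻¹ = J·s⁻¹·A⁻¹ = kg·m²·s⁻³·A⁻¹
  E. V·A⁻¹ = J·C⁻¹·A⁻¹ = kg·m²·s⁻³·A⁻²
All reduce to kg·m²·s⁻³·A⁻¹ except E., which is kg·m²·s⁻³·A⁻².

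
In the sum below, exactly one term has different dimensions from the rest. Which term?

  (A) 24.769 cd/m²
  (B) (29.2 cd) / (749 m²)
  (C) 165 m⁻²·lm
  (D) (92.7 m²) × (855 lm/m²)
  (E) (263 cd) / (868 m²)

(D)

Work out the base dimensions of each:
  (A) cd·m⁻² = m⁻²·cd
  (B) [cd] / [m²] = m⁻²·cd
  (C) lm·m⁻² = cd·m⁻² = m⁻²·cd
  (D) [m²] · [m⁻²·cd] = cd
  (E) [cd] / [m²] = m⁻²·cd
All reduce to m⁻²·cd except (D), which is cd.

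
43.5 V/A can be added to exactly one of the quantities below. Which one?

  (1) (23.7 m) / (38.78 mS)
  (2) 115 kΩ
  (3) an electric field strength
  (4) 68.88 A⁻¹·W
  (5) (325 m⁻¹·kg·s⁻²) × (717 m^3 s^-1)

(2)

Reference: V·A⁻¹ = J·C⁻¹·A⁻¹ = kg·m²·s⁻³·A⁻².
Each option:
  (1) [m] / [kg⁻¹·m⁻²·s³·A²] = kg·m³·s⁻³·A⁻²
  (2) Ω = V·A⁻¹ = kg·m²·s⁻³·A⁻²  ← same
  (3) [electric field strength] = kg·m·s⁻³·A⁻¹
  (4) W·A⁻¹ = J·s⁻¹·A⁻¹ = kg·m²·s⁻³·A⁻¹
  (5) [kg·m⁻¹·s⁻²] · [m³·s⁻¹] = kg·m²·s⁻³
Only (2) matches kg·m²·s⁻³·A⁻².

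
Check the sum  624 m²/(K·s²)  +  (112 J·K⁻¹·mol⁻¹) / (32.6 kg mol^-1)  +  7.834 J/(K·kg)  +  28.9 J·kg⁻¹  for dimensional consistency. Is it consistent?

No

In SI base units:
  624 m²/(K·s²):  m²·s⁻²·K⁻¹
  (112 J·K⁻¹·mol⁻¹) / (32.6 kg mol^-1):  [kg·m²·s⁻²·K⁻¹·mol⁻¹] / [kg·mol⁻¹] = m²·s⁻²·K⁻¹
  7.834 J/(K·kg):  J·kg⁻¹·K⁻¹ = N·m·kg⁻¹·K⁻¹ = m²·s⁻²·K⁻¹
  28.9 J·kg⁻¹:  J·kg⁻¹ = N·m·kg⁻¹ = m²·s⁻²
The terms do not share a single dimension (m²·s⁻² vs m²·s⁻²·K⁻¹).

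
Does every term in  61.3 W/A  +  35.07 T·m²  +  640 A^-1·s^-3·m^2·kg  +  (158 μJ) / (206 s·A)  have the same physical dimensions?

No

Work out the base dimensions of each:
  61.3 W/A:  W·A⁻¹ = J·s⁻¹·A⁻¹ = kg·m²·s⁻³·A⁻¹
  35.07 T·m²:  T·m² = Wb·m⁻²·m² = kg·m²·s⁻²·A⁻¹
  640 A^-1·s^-3·m^2·kg:  kg·m²·s⁻³·A⁻¹
  (158 μJ) / (206 s·A):  [kg·m²·s⁻²] / [s·A] = kg·m²·s⁻³·A⁻¹
The terms do not share a single dimension (kg·m²·s⁻²·A⁻¹ vs kg·m²·s⁻³·A⁻¹).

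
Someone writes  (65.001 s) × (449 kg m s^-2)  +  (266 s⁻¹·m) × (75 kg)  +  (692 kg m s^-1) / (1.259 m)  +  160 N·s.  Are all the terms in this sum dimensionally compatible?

Expand each in SI base units:
  (65.001 s) × (449 kg m s^-2):  [s] · [kg·m·s⁻²] = kg·m·s⁻¹
  (266 s⁻¹·m) × (75 kg):  [m·s⁻¹] · [kg] = kg·m·s⁻¹
  (692 kg m s^-1) / (1.259 m):  [kg·m·s⁻¹] / [m] = kg·s⁻¹
  160 N·s:  N·s = kg·m·s⁻²·s = kg·m·s⁻¹
The terms do not share a single dimension (kg·m·s⁻¹ vs kg·s⁻¹).

No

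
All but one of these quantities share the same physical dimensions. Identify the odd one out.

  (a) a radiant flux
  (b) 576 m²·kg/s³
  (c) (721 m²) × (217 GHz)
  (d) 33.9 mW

Reduce each to base SI dimensions:
  (a) [radiant flux] = kg·m²·s⁻³
  (b) kg·m²·s⁻³
  (c) [m²] · [s⁻¹] = m²·s⁻¹
  (d) W = J·s⁻¹ = kg·m²·s⁻³
All reduce to kg·m²·s⁻³ except (c), which is m²·s⁻¹.

(c)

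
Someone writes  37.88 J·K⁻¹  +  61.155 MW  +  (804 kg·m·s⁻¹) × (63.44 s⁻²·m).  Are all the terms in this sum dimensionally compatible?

No

Expand each in SI base units:
  37.88 J·K⁻¹:  J·K⁻¹ = N·m·K⁻¹ = kg·m²·s⁻²·K⁻¹
  61.155 MW:  W = J·s⁻¹ = kg·m²·s⁻³
  (804 kg·m·s⁻¹) × (63.44 s⁻²·m):  [kg·m·s⁻¹] · [m·s⁻²] = kg·m²·s⁻³
The terms do not share a single dimension (kg·m²·s⁻²·K⁻¹ vs kg·m²·s⁻³).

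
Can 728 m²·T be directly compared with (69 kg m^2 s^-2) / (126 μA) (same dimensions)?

In SI base units:
  728 m²·T:  T·m² = Wb·m⁻²·m² = kg·m²·s⁻²·A⁻¹
  (69 kg m^2 s^-2) / (126 μA):  [kg·m²·s⁻²] / [A] = kg·m²·s⁻²·A⁻¹
Both are kg·m²·s⁻²·A⁻¹, so they have the same dimensions and can be added.

Yes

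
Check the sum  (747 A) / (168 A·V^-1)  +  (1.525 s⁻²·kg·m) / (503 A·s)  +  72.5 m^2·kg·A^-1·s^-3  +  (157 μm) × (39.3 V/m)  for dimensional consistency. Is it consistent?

In SI base units:
  (747 A) / (168 A·V^-1):  [A] / [kg⁻¹·m⁻²·s³·A²] = kg·m²·s⁻³·A⁻¹
  (1.525 s⁻²·kg·m) / (503 A·s):  [kg·m·s⁻²] / [s·A] = kg·m·s⁻³·A⁻¹
  72.5 m^2·kg·A^-1·s^-3:  kg·m²·s⁻³·A⁻¹
  (157 μm) × (39.3 V/m):  [m] · [kg·m·s⁻³·A⁻¹] = kg·m²·s⁻³·A⁻¹
The terms do not share a single dimension (kg·m²·s⁻³·A⁻¹ vs kg·m·s⁻³·A⁻¹).

No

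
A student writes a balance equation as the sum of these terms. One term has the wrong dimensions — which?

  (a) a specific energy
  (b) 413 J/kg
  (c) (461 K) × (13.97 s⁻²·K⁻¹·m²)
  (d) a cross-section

In SI base units:
  (a) [specific energy] = m²·s⁻²
  (b) J·kg⁻¹ = N·m·kg⁻¹ = m²·s⁻²
  (c) [K] · [m²·s⁻²·K⁻¹] = m²·s⁻²
  (d) [cross-section] = m²
All reduce to m²·s⁻² except (d), which is m².

(d)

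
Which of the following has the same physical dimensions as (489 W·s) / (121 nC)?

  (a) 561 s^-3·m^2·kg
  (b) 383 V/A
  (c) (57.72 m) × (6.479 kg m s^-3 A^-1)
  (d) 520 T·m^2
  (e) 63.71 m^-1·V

Reference: [kg·m²·s⁻²] / [s·A] = kg·m²·s⁻³·A⁻¹.
Each option:
  (a) kg·m²·s⁻³
  (b) V·A⁻¹ = J·C⁻¹·A⁻¹ = kg·m²·s⁻³·A⁻²
  (c) [m] · [kg·m·s⁻³·A⁻¹] = kg·m²·s⁻³·A⁻¹  ← same
  (d) T·m² = Wb·m⁻²·m² = kg·m²·s⁻²·A⁻¹
  (e) V·m⁻¹ = J·C⁻¹·m⁻¹ = kg·m·s⁻³·A⁻¹
Only (c) matches kg·m²·s⁻³·A⁻¹.

(c)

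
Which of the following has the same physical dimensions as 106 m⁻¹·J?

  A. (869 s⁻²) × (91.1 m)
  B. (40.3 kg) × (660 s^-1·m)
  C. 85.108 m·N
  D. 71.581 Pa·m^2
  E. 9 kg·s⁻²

D.

Reference: J·m⁻¹ = N·m·m⁻¹ = kg·m·s⁻².
Each option:
  A. [s⁻²] · [m] = m·s⁻²
  B. [kg] · [m·s⁻¹] = kg·m·s⁻¹
  C. N·m = kg·m·s⁻²·m = kg·m²·s⁻²
  D. Pa·m² = N·m⁻²·m² = kg·m·s⁻²  ← same
  E. kg·s⁻²
Only D. matches kg·m·s⁻².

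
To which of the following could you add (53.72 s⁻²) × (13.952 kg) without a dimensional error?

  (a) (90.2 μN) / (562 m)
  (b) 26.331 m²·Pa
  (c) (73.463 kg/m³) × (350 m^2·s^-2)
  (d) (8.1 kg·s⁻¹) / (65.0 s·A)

Reference: [s⁻²] · [kg] = kg·s⁻².
Each option:
  (a) [kg·m·s⁻²] / [m] = kg·s⁻²  ← same
  (b) Pa·m² = N·m⁻²·m² = kg·m·s⁻²
  (c) [kg·m⁻³] · [m²·s⁻²] = kg·m⁻¹·s⁻²
  (d) [kg·s⁻¹] / [s·A] = kg·s⁻²·A⁻¹
Only (a) matches kg·s⁻².

(a)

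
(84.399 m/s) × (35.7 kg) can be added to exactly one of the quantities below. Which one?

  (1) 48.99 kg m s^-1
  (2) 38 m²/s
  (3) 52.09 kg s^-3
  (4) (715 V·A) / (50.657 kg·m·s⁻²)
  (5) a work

Reference: [m·s⁻¹] · [kg] = kg·m·s⁻¹.
Each option:
  (1) kg·m·s⁻¹  ← same
  (2) m²·s⁻¹
  (3) kg·s⁻³
  (4) [kg·m²·s⁻³] / [kg·m·s⁻²] = m·s⁻¹
  (5) [work] = kg·m²·s⁻²
Only (1) matches kg·m·s⁻¹.

(1)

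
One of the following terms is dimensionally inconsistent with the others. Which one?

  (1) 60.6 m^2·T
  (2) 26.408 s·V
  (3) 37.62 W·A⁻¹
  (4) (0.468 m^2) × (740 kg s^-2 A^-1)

Expand each in SI base units:
  (1) T·m² = Wb·m⁻²·m² = kg·m²·s⁻²·A⁻¹
  (2) V·s = J·C⁻¹·s = kg·m²·s⁻²·A⁻¹
  (3) W·A⁻¹ = J·s⁻¹·A⁻¹ = kg·m²·s⁻³·A⁻¹
  (4) [m²] · [kg·s⁻²·A⁻¹] = kg·m²·s⁻²·A⁻¹
All reduce to kg·m²·s⁻²·A⁻¹ except (3), which is kg·m²·s⁻³·A⁻¹.

(3)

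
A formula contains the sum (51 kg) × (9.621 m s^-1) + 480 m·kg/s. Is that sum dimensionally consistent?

In SI base units:
  (51 kg) × (9.621 m s^-1):  [kg] · [m·s⁻¹] = kg·m·s⁻¹
  480 m·kg/s:  kg·m·s⁻¹
Both are kg·m·s⁻¹, so they have the same dimensions and can be added.

Yes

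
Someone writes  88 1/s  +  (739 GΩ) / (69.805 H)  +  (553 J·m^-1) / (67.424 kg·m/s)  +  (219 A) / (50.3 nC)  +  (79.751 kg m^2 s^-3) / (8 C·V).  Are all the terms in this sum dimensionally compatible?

Yes

Reduce each to base SI dimensions:
  88 1/s:  s⁻¹
  (739 GΩ) / (69.805 H):  [kg·m²·s⁻³·A⁻²] / [kg·m²·s⁻²·A⁻²] = s⁻¹
  (553 J·m^-1) / (67.424 kg·m/s):  [kg·m·s⁻²] / [kg·m·s⁻¹] = s⁻¹
  (219 A) / (50.3 nC):  [A] / [s·A] = s⁻¹
  (79.751 kg m^2 s^-3) / (8 C·V):  [kg·m²·s⁻³] / [kg·m²·s⁻²] = s⁻¹
Every term reduces to s⁻¹.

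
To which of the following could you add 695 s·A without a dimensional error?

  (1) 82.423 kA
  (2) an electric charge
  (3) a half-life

Reference: A·s = s·A.
Each option:
  (1) A
  (2) [electric charge] = s·A  ← same
  (3) [half-life] = s
Only (2) matches s·A.

(2)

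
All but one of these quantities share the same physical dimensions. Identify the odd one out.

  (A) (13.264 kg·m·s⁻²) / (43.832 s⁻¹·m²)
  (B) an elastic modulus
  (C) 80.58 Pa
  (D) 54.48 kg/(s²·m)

Dimensions:
  (A) [kg·m·s⁻²] / [m²·s⁻¹] = kg·m⁻¹·s⁻¹
  (B) [elastic modulus] = kg·m⁻¹·s⁻²
  (C) Pa = N·m⁻² = kg·m⁻¹·s⁻²
  (D) kg·m⁻¹·s⁻²
All reduce to kg·m⁻¹·s⁻² except (A), which is kg·m⁻¹·s⁻¹.

(A)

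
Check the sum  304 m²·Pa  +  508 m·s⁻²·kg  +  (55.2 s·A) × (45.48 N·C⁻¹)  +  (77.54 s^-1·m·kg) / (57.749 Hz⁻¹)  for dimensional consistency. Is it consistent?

In SI base units:
  304 m²·Pa:  Pa·m² = N·m⁻²·m² = kg·m·s⁻²
  508 m·s⁻²·kg:  kg·m·s⁻²
  (55.2 s·A) × (45.48 N·C⁻¹):  [s·A] · [kg·m·s⁻³·A⁻¹] = kg·m·s⁻²
  (77.54 s^-1·m·kg) / (57.749 Hz⁻¹):  [kg·m·s⁻¹] / [s] = kg·m·s⁻²
Every term reduces to kg·m·s⁻².

Yes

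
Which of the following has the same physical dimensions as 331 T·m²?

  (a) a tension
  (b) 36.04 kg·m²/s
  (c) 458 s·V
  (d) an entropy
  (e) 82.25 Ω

(c)

Reference: T·m² = Wb·m⁻²·m² = kg·m²·s⁻²·A⁻¹.
Each option:
  (a) [tension] = kg·m·s⁻²
  (b) kg·m²·s⁻¹
  (c) V·s = J·C⁻¹·s = kg·m²·s⁻²·A⁻¹  ← same
  (d) [entropy] = kg·m²·s⁻²·K⁻¹
  (e) Ω = V·A⁻¹ = kg·m²·s⁻³·A⁻²
Only (c) matches kg·m²·s⁻²·A⁻¹.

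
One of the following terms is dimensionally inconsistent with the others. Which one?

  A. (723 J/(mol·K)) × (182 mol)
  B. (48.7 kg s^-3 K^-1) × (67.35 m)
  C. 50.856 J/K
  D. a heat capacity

B.

Work out the base dimensions of each:
  A. [kg·m²·s⁻²·K⁻¹·mol⁻¹] · [mol] = kg·m²·s⁻²·K⁻¹
  B. [kg·s⁻³·K⁻¹] · [m] = kg·m·s⁻³·K⁻¹
  C. J·K⁻¹ = N·m·K⁻¹ = kg·m²·s⁻²·K⁻¹
  D. [heat capacity] = kg·m²·s⁻²·K⁻¹
All reduce to kg·m²·s⁻²·K⁻¹ except B., which is kg·m·s⁻³·K⁻¹.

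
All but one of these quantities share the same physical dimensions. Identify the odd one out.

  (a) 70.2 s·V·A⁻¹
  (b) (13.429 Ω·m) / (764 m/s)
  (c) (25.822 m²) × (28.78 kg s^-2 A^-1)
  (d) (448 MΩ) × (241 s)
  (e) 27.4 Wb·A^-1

Expand each in SI base units:
  (a) V·s·A⁻¹ = J·C⁻¹·s·A⁻¹ = kg·m²·s⁻²·A⁻²
  (b) [kg·m³·s⁻³·A⁻²] / [m·s⁻¹] = kg·m²·s⁻²·A⁻²
  (c) [m²] · [kg·s⁻²·A⁻¹] = kg·m²·s⁻²·A⁻¹
  (d) [kg·m²·s⁻³·A⁻²] · [s] = kg·m²·s⁻²·A⁻²
  (e) Wb·A⁻¹ = V·s·A⁻¹ = kg·m²·s⁻²·A⁻²
All reduce to kg·m²·s⁻²·A⁻² except (c), which is kg·m²·s⁻²·A⁻¹.

(c)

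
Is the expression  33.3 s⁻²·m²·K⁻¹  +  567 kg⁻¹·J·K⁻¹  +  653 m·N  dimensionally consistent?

No

Expand each in SI base units:
  33.3 s⁻²·m²·K⁻¹:  m²·s⁻²·K⁻¹
  567 kg⁻¹·J·K⁻¹:  J·kg⁻¹·K⁻¹ = N·m·kg⁻¹·K⁻¹ = m²·s⁻²·K⁻¹
  653 m·N:  N·m = kg·m·s⁻²·m = kg·m²·s⁻²
The terms do not share a single dimension (kg·m²·s⁻² vs m²·s⁻²·K⁻¹).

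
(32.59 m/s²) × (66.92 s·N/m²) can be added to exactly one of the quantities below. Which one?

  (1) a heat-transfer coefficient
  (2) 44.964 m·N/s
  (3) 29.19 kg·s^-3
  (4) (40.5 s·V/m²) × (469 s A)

Reference: [m·s⁻²] · [kg·m⁻¹·s⁻¹] = kg·s⁻³.
Each option:
  (1) [heat-transfer coefficient] = kg·s⁻³·K⁻¹
  (2) N·m·s⁻¹ = kg·m·s⁻²·m·s⁻¹ = kg·m²·s⁻³
  (3) kg·s⁻³  ← same
  (4) [kg·s⁻²·A⁻¹] · [s·A] = kg·s⁻¹
Only (3) matches kg·s⁻³.

(3)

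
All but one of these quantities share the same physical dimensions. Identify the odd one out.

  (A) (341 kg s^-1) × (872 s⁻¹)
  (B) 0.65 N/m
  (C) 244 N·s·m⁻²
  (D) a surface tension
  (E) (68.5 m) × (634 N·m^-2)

(C)

Expand each in SI base units:
  (A) [kg·s⁻¹] · [s⁻¹] = kg·s⁻²
  (B) N·m⁻¹ = kg·m·s⁻²·m⁻¹ = kg·s⁻²
  (C) N·s·m⁻² = kg·m·s⁻²·s·m⁻² = kg·m⁻¹·s⁻¹
  (D) [surface tension] = kg·s⁻²
  (E) [m] · [kg·m⁻¹·s⁻²] = kg·s⁻²
All reduce to kg·s⁻² except (C), which is kg·m⁻¹·s⁻¹.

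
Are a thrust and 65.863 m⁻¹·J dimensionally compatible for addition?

Yes

Work out the base dimensions of each:
  a thrust:  [thrust] = kg·m·s⁻²
  65.863 m⁻¹·J:  J·m⁻¹ = N·m·m⁻¹ = kg·m·s⁻²
Both are kg·m·s⁻², so they have the same dimensions and can be added.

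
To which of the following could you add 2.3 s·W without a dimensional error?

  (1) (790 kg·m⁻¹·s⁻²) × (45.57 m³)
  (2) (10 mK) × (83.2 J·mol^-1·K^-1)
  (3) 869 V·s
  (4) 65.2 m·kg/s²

(1)

Reference: W·s = J·s⁻¹·s = kg·m²·s⁻².
Each option:
  (1) [kg·m⁻¹·s⁻²] · [m³] = kg·m²·s⁻²  ← same
  (2) [K] · [kg·m²·s⁻²·K⁻¹·mol⁻¹] = kg·m²·s⁻²·mol⁻¹
  (3) V·s = J·C⁻¹·s = kg·m²·s⁻²·A⁻¹
  (4) kg·m·s⁻²
Only (1) matches kg·m²·s⁻².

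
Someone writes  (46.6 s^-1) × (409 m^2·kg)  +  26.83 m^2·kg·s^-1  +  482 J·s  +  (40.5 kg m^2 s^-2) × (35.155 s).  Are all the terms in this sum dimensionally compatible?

Yes

Dimensions:
  (46.6 s^-1) × (409 m^2·kg):  [s⁻¹] · [kg·m²] = kg·m²·s⁻¹
  26.83 m^2·kg·s^-1:  kg·m²·s⁻¹
  482 J·s:  J·s = N·m·s = kg·m²·s⁻¹
  (40.5 kg m^2 s^-2) × (35.155 s):  [kg·m²·s⁻²] · [s] = kg·m²·s⁻¹
Every term reduces to kg·m²·s⁻¹.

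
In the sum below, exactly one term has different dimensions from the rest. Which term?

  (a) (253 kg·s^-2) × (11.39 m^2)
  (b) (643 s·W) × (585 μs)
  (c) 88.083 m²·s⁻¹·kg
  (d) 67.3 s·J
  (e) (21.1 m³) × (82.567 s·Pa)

(a)

Dimensions:
  (a) [kg·s⁻²] · [m²] = kg·m²·s⁻²
  (b) [kg·m²·s⁻²] · [s] = kg·m²·s⁻¹
  (c) kg·m²·s⁻¹
  (d) J·s = N·m·s = kg·m²·s⁻¹
  (e) [m³] · [kg·m⁻¹·s⁻¹] = kg·m²·s⁻¹
All reduce to kg·m²·s⁻¹ except (a), which is kg·m²·s⁻².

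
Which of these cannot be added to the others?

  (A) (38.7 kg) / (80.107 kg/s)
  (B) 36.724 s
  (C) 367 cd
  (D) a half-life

In SI base units:
  (A) [kg] / [kg·s⁻¹] = s
  (B) s
  (C) cd
  (D) [half-life] = s
All reduce to s except (C), which is cd.

(C)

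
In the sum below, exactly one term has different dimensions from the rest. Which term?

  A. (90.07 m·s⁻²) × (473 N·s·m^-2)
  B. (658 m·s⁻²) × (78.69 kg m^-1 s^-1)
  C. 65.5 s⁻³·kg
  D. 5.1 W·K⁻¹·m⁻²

Expand each in SI base units:
  A. [m·s⁻²] · [kg·m⁻¹·s⁻¹] = kg·s⁻³
  B. [m·s⁻²] · [kg·m⁻¹·s⁻¹] = kg·s⁻³
  C. kg·s⁻³
  D. W·m⁻²·K⁻¹ = J·s⁻¹·m⁻²·K⁻¹ = kg·s⁻³·K⁻¹
All reduce to kg·s⁻³ except D., which is kg·s⁻³·K⁻¹.

D.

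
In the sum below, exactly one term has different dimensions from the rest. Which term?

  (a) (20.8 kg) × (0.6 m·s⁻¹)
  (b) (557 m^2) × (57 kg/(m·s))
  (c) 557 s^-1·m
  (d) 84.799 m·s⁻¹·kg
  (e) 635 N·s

(c)

Work out the base dimensions of each:
  (a) [kg] · [m·s⁻¹] = kg·m·s⁻¹
  (b) [m²] · [kg·m⁻¹·s⁻¹] = kg·m·s⁻¹
  (c) m·s⁻¹
  (d) kg·m·s⁻¹
  (e) N·s = kg·m·s⁻²·s = kg·m·s⁻¹
All reduce to kg·m·s⁻¹ except (c), which is m·s⁻¹.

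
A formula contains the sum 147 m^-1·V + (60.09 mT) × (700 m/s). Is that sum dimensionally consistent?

In SI base units:
  147 m^-1·V:  V·m⁻¹ = J·C⁻¹·m⁻¹ = kg·m·s⁻³·A⁻¹
  (60.09 mT) × (700 m/s):  [kg·s⁻²·A⁻¹] · [m·s⁻¹] = kg·m·s⁻³·A⁻¹
Both are kg·m·s⁻³·A⁻¹, so they have the same dimensions and can be added.

Yes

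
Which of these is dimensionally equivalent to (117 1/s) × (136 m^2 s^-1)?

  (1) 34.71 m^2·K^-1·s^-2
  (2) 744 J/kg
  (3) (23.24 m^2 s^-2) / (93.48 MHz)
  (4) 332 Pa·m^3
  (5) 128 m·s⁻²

Reference: [s⁻¹] · [m²·s⁻¹] = m²·s⁻².
Each option:
  (1) m²·s⁻²·K⁻¹
  (2) J·kg⁻¹ = N·m·kg⁻¹ = m²·s⁻²  ← same
  (3) [m²·s⁻²] / [s⁻¹] = m²·s⁻¹
  (4) Pa·m³ = N·m⁻²·m³ = kg·m²·s⁻²
  (5) m·s⁻²
Only (2) matches m²·s⁻².

(2)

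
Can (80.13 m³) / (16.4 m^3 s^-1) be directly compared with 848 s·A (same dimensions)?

No

Reduce each to base SI dimensions:
  (80.13 m³) / (16.4 m^3 s^-1):  [m³] / [m³·s⁻¹] = s
  848 s·A:  A·s = s·A
s ≠ s·A, so they cannot be added.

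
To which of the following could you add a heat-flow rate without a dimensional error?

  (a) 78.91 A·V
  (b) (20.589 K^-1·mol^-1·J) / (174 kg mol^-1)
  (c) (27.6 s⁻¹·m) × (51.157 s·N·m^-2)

(a)

Reference: [heat-flow rate] = kg·m²·s⁻³.
Each option:
  (a) V·A = J·C⁻¹·A = kg·m²·s⁻³  ← same
  (b) [kg·m²·s⁻²·K⁻¹·mol⁻¹] / [kg·mol⁻¹] = m²·s⁻²·K⁻¹
  (c) [m·s⁻¹] · [kg·m⁻¹·s⁻¹] = kg·s⁻²
Only (a) matches kg·m²·s⁻³.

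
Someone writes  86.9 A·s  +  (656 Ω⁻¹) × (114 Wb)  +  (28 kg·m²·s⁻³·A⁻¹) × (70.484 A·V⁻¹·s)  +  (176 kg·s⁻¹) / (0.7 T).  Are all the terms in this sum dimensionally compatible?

Work out the base dimensions of each:
  86.9 A·s:  A·s = s·A
  (656 Ω⁻¹) × (114 Wb):  [kg⁻¹·m⁻²·s³·A²] · [kg·m²·s⁻²·A⁻¹] = s·A
  (28 kg·m²·s⁻³·A⁻¹) × (70.484 A·V⁻¹·s):  [kg·m²·s⁻³·A⁻¹] · [kg⁻¹·m⁻²·s⁴·A²] = s·A
  (176 kg·s⁻¹) / (0.7 T):  [kg·s⁻¹] / [kg·s⁻²·A⁻¹] = s·A
Every term reduces to s·A.

Yes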